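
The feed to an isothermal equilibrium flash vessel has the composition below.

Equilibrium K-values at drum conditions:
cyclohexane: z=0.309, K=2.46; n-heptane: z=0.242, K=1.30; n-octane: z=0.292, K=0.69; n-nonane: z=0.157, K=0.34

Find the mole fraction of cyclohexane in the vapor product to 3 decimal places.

y_cyclohexane = 0.392

Rachford–Rice: g(V/F) = Σ zᵢ(Kᵢ−1)/(1+V/F(Kᵢ−1)) = 0.
Check two-phase: ΣzᵢKᵢ = 1.330 > 1 and Σzᵢ/Kᵢ = 1.197 > 1, so g(0) = 0.330 > 0 and g(1) = -0.197 < 0.
Newton iteration, V/F⁰ = 0.5:
  V/F = 0.500: g = 0.0621, g' = -0.428 → V/F = 0.645
  V/F = 0.645: g = -0.0004, g' = -0.441 → V/F = 0.644
Converged at V/F = 0.644.
Compositions from xᵢ = zᵢ/(1+V/F(Kᵢ−1)), yᵢ = Kᵢxᵢ:
  cyclohexane: x = 0.159, y = 0.392
  n-heptane: x = 0.203, y = 0.264
  n-octane: x = 0.365, y = 0.252
  n-nonane: x = 0.273, y = 0.093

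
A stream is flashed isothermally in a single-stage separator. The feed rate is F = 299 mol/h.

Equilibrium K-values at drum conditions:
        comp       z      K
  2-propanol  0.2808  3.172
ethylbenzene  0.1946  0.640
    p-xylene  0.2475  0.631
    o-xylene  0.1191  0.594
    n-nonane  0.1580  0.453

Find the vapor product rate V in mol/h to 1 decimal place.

V = 103.8 mol/h

Material balance + equilibrium reduce to Σ zᵢ(Kᵢ−1)/(1+ψ(Kᵢ−1)) = 0.
Check two-phase: ΣzᵢKᵢ = 1.3137 > 1 and Σzᵢ/Kᵢ = 1.3341 > 1, so g(0) = 0.3137 > 0 and g(1) = -0.3341 < 0.
Newton–Raphson from ψ = 0.6:
  ψ = 0.6000: g = -0.13443, g' = -0.4854 → ψ = 0.3231
  ψ = 0.3231: g = 0.01481, g' = -0.6289 → ψ = 0.3466
  ψ = 0.3466: g = 0.00026, g' = -0.6070 → ψ = 0.3470
Converged at ψ = 0.3470.
Then V = ψ·F = 0.3470·299 = 103.8 mol/h and L = F − V = 195.2 mol/h.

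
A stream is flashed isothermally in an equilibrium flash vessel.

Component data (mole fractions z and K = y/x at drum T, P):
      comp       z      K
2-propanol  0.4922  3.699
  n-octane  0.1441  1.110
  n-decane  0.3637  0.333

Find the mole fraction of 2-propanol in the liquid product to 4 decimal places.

x_2-propanol = 0.1673

Rachford–Rice: g(ψ) = Σ zᵢ(Kᵢ−1)/(1+ψ(Kᵢ−1)) = 0.
g(0) = ΣzᵢKᵢ − 1 = 1.1017 and g(1) = 1 − Σzᵢ/Kᵢ = -0.3551, so a root lies in (0, 1).
Newton–Raphson from ψ = 0.53:
  ψ = 0.5300: g = 0.18632, g' = -0.9957 → ψ = 0.7171
  ψ = 0.7171: g = 0.00221, g' = -1.0121 → ψ = 0.7193
Converged at ψ = 0.7193.
Compositions from xᵢ = zᵢ/(1+ψ(Kᵢ−1)), yᵢ = Kᵢxᵢ:
  2-propanol: x = 0.1673, y = 0.6190
  n-octane: x = 0.1335, y = 0.1482
  n-decane: x = 0.6991, y = 0.2328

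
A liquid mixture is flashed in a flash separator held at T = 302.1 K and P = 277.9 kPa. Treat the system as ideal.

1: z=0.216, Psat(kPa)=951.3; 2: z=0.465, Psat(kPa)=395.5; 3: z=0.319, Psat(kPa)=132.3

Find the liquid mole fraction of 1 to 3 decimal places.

x_1 = 0.069

Raoult's law: Kᵢ = Pᵢˢᵃᵗ/P = Pᵢˢᵃᵗ/277.9.
  K_1 = 951.3/277.9 = 3.42317, K_2 = 395.5/277.9 = 1.42317, K_3 = 132.3/277.9 = 0.47607
Newton–Raphson from β = 0.5:
  β = 0.500: g = 0.1726, g' = -0.477 → β = 0.862
  β = 0.862: g = 0.0088, g' = -0.469 → β = 0.881
Converged at β = 0.881.
Compositions from xᵢ = zᵢ/(1+β(Kᵢ−1)), yᵢ = Kᵢxᵢ:
  1: x = 0.069, y = 0.236
  2: x = 0.339, y = 0.482
  3: x = 0.592, y = 0.282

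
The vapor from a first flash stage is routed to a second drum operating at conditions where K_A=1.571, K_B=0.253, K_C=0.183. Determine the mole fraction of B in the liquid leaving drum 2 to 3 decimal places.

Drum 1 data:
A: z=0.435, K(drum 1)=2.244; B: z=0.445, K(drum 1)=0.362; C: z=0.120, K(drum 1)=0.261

x_B (drum 2) = 0.352

Drum 1:
Let ψ₁ = V/F and solve Σ zᵢ(Kᵢ−1)/(1+ψ₁(Kᵢ−1)) = 0.
Check two-phase: ΣzᵢKᵢ = 1.169 > 1 and Σzᵢ/Kᵢ = 1.883 > 1, so g(0) = 0.169 > 0 and g(1) = -0.883 < 0.
Iterate (Newton) starting at ψ₁ = 0.45:
  ψ₁ = 0.450: g = -0.1842, g' = -0.780 → ψ₁ = 0.214
  ψ₁ = 0.214: g = -0.0067, g' = -0.755 → ψ₁ = 0.205
Converged at ψ₁ = 0.205.
Drum-1 compositions:
  A: x = 0.347, y = 0.778
  B: x = 0.512, y = 0.185
  C: x = 0.141, y = 0.037
Drum-2 feed = drum-1 vapor: z₂ = (0.7778, 0.1853, 0.0369).
Drum 2:
Rachford–Rice: g(ψ₂) = Σ zᵢ(Kᵢ−1)/(1+ψ₂(Kᵢ−1)) = 0.
Check two-phase: ΣzᵢKᵢ = 1.275 > 1 and Σzᵢ/Kᵢ = 1.429 > 1, so g(0) = 0.275 > 0 and g(1) = -0.429 < 0.
Newton iteration, ψ₂⁰ = 0.56:
  ψ₂ = 0.560: g = 0.0429, g' = -0.535 → ψ₂ = 0.640
  ψ₂ = 0.640: g = -0.0033, g' = -0.624 → ψ₂ = 0.635
Converged at ψ₂ = 0.635.
  A: x = 0.571, y = 0.897
  B: x = 0.352, y = 0.089
  C: x = 0.077, y = 0.014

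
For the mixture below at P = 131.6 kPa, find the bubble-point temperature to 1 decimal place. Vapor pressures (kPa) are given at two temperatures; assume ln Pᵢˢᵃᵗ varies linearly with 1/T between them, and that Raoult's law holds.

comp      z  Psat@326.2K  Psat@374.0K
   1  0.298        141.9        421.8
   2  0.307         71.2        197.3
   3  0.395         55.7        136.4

Bubble-point temperature: ΣzᵢPᵢˢᵃᵗ(T) = P. Interpolate ln Pᵢˢᵃᵗ = aᵢ + bᵢ/T.
  T = 326.2 K: ΣzᵢPᵢˢᵃᵗ = 86.15 kPa
  T = 374.0 K: ΣzᵢPᵢˢᵃᵗ = 240.15 kPa
  T = 350.1 K: ΣzᵢPᵢˢᵃᵗ = 148.84 kPa
  T = 338.1 K: ΣzᵢPᵢˢᵃᵗ = 114.18 kPa
  T = 344.1 K: ΣzᵢPᵢˢᵃᵗ = 130.66 kPa
  T = 347.1 K: ΣzᵢPᵢˢᵃᵗ = 139.53 kPa
  T = 345.6 K: ΣzᵢPᵢˢᵃᵗ = 135.04 kPa
Interpolating between 344.1 K and 345.6 K gives T ≈ 344.4 K.

T = 344.4 K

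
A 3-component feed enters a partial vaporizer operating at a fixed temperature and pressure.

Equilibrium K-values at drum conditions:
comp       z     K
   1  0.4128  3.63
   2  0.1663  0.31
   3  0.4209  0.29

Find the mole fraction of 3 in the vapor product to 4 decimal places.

y_3 = 0.1644

Newton iteration, V/F⁰ = 0.5:
  V/F = 0.5000: g = -0.16953, g' = -1.2273 → V/F = 0.3619
  V/F = 0.3619: g = 0.00116, g' = -1.2745 → V/F = 0.3628
Converged at V/F = 0.3628.
Compositions from xᵢ = zᵢ/(1+V/F(Kᵢ−1)), yᵢ = Kᵢxᵢ:
  1: x = 0.2112, y = 0.7668
  2: x = 0.2218, y = 0.0688
  3: x = 0.5669, y = 0.1644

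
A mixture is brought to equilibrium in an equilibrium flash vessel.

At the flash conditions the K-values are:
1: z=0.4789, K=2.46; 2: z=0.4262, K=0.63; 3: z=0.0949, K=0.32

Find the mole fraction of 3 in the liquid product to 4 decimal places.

Newton iteration, ψ⁰ = 0.5:
  ψ = 0.5000: g = 0.11289, g' = -0.5297 → ψ = 0.7131
  ψ = 0.7131: g = 0.00304, g' = -0.5181 → ψ = 0.7190
Converged at ψ = 0.7190.
Compositions from xᵢ = zᵢ/(1+ψ(Kᵢ−1)), yᵢ = Kᵢxᵢ:
  1: x = 0.2336, y = 0.5748
  2: x = 0.5807, y = 0.3658
  3: x = 0.1857, y = 0.0594

x_3 = 0.1857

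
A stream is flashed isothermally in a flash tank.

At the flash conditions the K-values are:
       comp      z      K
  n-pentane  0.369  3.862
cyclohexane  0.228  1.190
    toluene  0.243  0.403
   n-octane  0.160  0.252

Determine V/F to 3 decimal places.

Newton–Raphson from V/F = 0.5:
  V/F = 0.500: g = 0.0760, g' = -0.923 → V/F = 0.582
  V/F = 0.582: g = 0.0006, g' = -0.916 → V/F = 0.583
Converged at V/F = 0.583.

V/F = 0.583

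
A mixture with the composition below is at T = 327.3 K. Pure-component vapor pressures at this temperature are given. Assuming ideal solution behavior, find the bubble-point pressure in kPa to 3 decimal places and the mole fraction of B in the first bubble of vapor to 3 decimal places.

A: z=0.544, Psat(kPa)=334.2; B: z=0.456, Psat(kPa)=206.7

At the bubble point ψ → 0, so ΣzᵢKᵢ = 1 with Kᵢ = Pᵢˢᵃᵗ/P ⇒ P = ΣzᵢPᵢˢᵃᵗ.
P = 0.544·334.2 + 0.456·206.7 = 276.060 kPa
yᵢ = zᵢPᵢˢᵃᵗ/P ⇒ y_B = 0.456·206.7/276.060 = 0.341

Pbub = 276.060 kPa, y_B = 0.341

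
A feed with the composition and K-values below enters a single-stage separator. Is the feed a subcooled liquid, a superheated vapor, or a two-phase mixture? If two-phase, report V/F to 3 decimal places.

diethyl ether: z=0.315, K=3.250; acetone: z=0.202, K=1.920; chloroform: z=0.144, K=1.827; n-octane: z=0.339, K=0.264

two-phase, V/F = 0.653

ΣzᵢKᵢ = 1.764; Σzᵢ/Kᵢ = 1.565.
Both exceed 1, so a two-phase solution exists.
Let ψ = V/F and solve Σ zᵢ(Kᵢ−1)/(1+ψ(Kᵢ−1)) = 0.
Iterate (Newton) starting at ψ = 0.48:
  ψ = 0.480: g = 0.1691, g' = -0.940 → ψ = 0.660
  ψ = 0.660: g = -0.0071, g' = -1.060 → ψ = 0.653
Converged at ψ = 0.653.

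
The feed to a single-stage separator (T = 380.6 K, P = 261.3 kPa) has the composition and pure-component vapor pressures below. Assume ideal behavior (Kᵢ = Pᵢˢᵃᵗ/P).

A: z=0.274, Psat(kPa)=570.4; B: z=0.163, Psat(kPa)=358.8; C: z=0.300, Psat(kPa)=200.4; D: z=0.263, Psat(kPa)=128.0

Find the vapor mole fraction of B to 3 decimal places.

y_B = 0.189

Raoult's law: Kᵢ = Pᵢˢᵃᵗ/P = Pᵢˢᵃᵗ/261.3.
  K_A = 570.4/261.3 = 2.18293, K_B = 358.8/261.3 = 1.37313, K_C = 200.4/261.3 = 0.76693, K_D = 128.0/261.3 = 0.48986
Rachford–Rice: g(ψ) = Σ zᵢ(Kᵢ−1)/(1+ψ(Kᵢ−1)) = 0.
g(0) = ΣzᵢKᵢ − 1 = 0.181 and g(1) = 1 − Σzᵢ/Kᵢ = -0.172, so a root lies in (0, 1).
Iterate (Newton) starting at ψ = 0.59:
  ψ = 0.590: g = -0.0323, g' = -0.310 → ψ = 0.486
Converged at ψ = 0.486.
Compositions from xᵢ = zᵢ/(1+ψ(Kᵢ−1)), yᵢ = Kᵢxᵢ:
  A: x = 0.174, y = 0.380
  B: x = 0.138, y = 0.189
  C: x = 0.338, y = 0.259
  D: x = 0.350, y = 0.171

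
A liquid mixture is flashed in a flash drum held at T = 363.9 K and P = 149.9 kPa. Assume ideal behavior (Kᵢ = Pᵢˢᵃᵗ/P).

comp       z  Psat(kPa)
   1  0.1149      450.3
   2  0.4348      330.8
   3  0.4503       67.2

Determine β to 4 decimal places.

β = 0.6608

Raoult's law: Kᵢ = Pᵢˢᵃᵗ/P = Pᵢˢᵃᵗ/149.9.
  K_1 = 450.3/149.9 = 3.004003, K_2 = 330.8/149.9 = 2.206805, K_3 = 67.2/149.9 = 0.448299
Material balance + equilibrium reduce to Σ zᵢ(Kᵢ−1)/(1+β(Kᵢ−1)) = 0.
Feasibility: ΣzᵢKᵢ = 1.5065, Σzᵢ/Kᵢ = 1.2397 — both > 1, two phases present.
Newton iteration, β⁰ = 0.69:
  β = 0.6900: g = -0.01819, g' = -0.6271 → β = 0.6610
  β = 0.6610: g = -0.00010, g' = -0.6209 → β = 0.6608
Converged at β = 0.6608.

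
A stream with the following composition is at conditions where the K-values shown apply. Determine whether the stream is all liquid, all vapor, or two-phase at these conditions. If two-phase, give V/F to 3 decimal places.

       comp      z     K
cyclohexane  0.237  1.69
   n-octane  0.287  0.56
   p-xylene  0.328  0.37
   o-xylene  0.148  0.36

all liquid

ΣzᵢKᵢ = 0.736; Σzᵢ/Kᵢ = 1.950.
Since ΣzᵢKᵢ < 1 the mixture is below its bubble point — single liquid phase.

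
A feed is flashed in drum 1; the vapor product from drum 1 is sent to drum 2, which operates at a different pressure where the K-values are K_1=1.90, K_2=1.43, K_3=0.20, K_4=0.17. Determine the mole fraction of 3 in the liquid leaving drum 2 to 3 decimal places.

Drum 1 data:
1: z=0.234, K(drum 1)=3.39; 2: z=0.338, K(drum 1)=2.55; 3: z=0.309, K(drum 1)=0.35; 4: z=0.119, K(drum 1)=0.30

Drum 1:
Newton iteration, ψ₁⁰ = 0.5:
  ψ₁ = 0.500: g = 0.1242, g' = -0.960 → ψ₁ = 0.629
Converged at ψ₁ = 0.629.
Drum-1 compositions:
  1: x = 0.093, y = 0.317
  2: x = 0.171, y = 0.436
  3: x = 0.523, y = 0.183
  4: x = 0.213, y = 0.064
Drum-2 feed = drum-1 vapor: z₂ = (0.3169, 0.4364, 0.1830, 0.0638).
Drum 2:
Rachford–Rice: g(ψ₂) = Σ zᵢ(Kᵢ−1)/(1+ψ₂(Kᵢ−1)) = 0.
g(0) = ΣzᵢKᵢ − 1 = 0.273 and g(1) = 1 − Σzᵢ/Kᵢ = -0.762, so a root lies in (0, 1).
Newton iteration, ψ₂⁰ = 0.5:
  ψ₂ = 0.500: g = 0.0166, g' = -0.630 → ψ₂ = 0.526
Converged at ψ₂ = 0.526.
  1: x = 0.215, y = 0.409
  2: x = 0.356, y = 0.509
  3: x = 0.316, y = 0.063
  4: x = 0.113, y = 0.019

x_3 (drum 2) = 0.316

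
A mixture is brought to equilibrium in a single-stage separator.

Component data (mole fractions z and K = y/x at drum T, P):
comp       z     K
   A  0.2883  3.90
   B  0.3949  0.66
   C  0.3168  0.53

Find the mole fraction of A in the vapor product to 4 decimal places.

Iterate (Newton) starting at ψ = 0.68:
  ψ = 0.6800: g = -0.11216, g' = -0.5029 → ψ = 0.4570
  ψ = 0.4570: g = 0.01098, g' = -0.6259 → ψ = 0.4745
  ψ = 0.4745: g = 0.00014, g' = -0.6103 → ψ = 0.4747
Converged at ψ = 0.4747.
Compositions from xᵢ = zᵢ/(1+ψ(Kᵢ−1)), yᵢ = Kᵢxᵢ:
  A: x = 0.1213, y = 0.4731
  B: x = 0.4709, y = 0.3108
  C: x = 0.4078, y = 0.2161

y_A = 0.4731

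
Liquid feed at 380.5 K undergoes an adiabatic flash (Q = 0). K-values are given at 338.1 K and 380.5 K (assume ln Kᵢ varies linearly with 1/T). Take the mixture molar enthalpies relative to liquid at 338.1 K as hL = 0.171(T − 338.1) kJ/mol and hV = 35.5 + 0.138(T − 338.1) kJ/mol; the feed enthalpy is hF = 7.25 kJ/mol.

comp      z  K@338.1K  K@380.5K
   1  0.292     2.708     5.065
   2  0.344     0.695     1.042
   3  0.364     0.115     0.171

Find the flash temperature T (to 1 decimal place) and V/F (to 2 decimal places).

Adiabatic flash: solve Rachford–Rice at each trial T, then check hF = ψ·hV(T) + (1−ψ)·hL(T).
  T = 338.1 K: K = (2.708, 0.695, 0.115), RR gives ψ = 0.065, H_out = 2.309 kJ/mol
  T = 380.5 K: K = (5.065, 1.042, 0.171), RR gives ψ = 0.412, H_out = 21.291 kJ/mol
  T = 359.3 K: K = (3.773, 0.861, 0.142), RR gives ψ = 0.276, H_out = 13.221 kJ/mol
  T = 348.7 K: K = (3.212, 0.776, 0.128), RR gives ψ = 0.185, H_out = 8.306 kJ/mol
  T = 343.4 K: K = (2.953, 0.735, 0.121), RR gives ψ = 0.130, H_out = 5.482 kJ/mol
  T = 346.0 K: K = (3.079, 0.755, 0.125), RR gives ψ = 0.158, H_out = 6.905 kJ/mol
  T = 347.4 K: K = (3.148, 0.766, 0.126), RR gives ψ = 0.172, H_out = 7.640 kJ/mol
Linear interpolation between T = 346.0 (H_out = 6.905) and T = 347.4 (H_out = 7.640) on hF = 7.25 gives T ≈ 346.7 K, at which ψ = 0.16.

T = 346.7 K, V/F = 0.16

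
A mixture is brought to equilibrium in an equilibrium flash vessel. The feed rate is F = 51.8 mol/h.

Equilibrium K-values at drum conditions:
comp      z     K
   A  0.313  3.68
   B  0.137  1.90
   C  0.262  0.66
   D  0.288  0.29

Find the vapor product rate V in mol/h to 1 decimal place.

Iterate (Newton) starting at V/F = 0.5:
  V/F = 0.500: g = 0.0192, g' = -0.856 → V/F = 0.522
Converged at V/F = 0.522.
Then V = V/F·F = 0.5224·51.8 = 27.1 mol/h and L = F − V = 24.7 mol/h.

V = 27.1 mol/h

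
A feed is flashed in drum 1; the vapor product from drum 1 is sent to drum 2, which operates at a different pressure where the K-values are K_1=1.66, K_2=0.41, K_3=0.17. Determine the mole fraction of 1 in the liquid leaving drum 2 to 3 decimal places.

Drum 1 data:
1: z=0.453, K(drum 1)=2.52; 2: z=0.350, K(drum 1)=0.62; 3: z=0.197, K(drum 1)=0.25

x_1 (drum 2) = 0.497

Drum 1:
Let ψ₁ = V/F and solve Σ zᵢ(Kᵢ−1)/(1+ψ₁(Kᵢ−1)) = 0.
g(0) = ΣzᵢKᵢ − 1 = 0.408 and g(1) = 1 − Σzᵢ/Kᵢ = -0.532, so a root lies in (0, 1).
Iterate (Newton) starting at ψ₁ = 0.5:
  ψ₁ = 0.500: g = -0.0094, g' = -0.699 → ψ₁ = 0.487
Converged at ψ₁ = 0.487.
Drum-1 compositions:
  1: x = 0.260, y = 0.656
  2: x = 0.429, y = 0.266
  3: x = 0.310, y = 0.078
Drum-2 feed = drum-1 vapor: z₂ = (0.6562, 0.2662, 0.0775).
Drum 2:
Material balance + equilibrium reduce to Σ zᵢ(Kᵢ−1)/(1+ψ₂(Kᵢ−1)) = 0.
Check two-phase: ΣzᵢKᵢ = 1.212 > 1 and Σzᵢ/Kᵢ = 1.501 > 1, so g(0) = 0.212 > 0 and g(1) = -0.501 < 0.
Newton iteration, ψ₂⁰ = 0.5:
  ψ₂ = 0.500: g = -0.0072, g' = -0.504 → ψ₂ = 0.486
Converged at ψ₂ = 0.486.
  1: x = 0.497, y = 0.825
  2: x = 0.373, y = 0.153
  3: x = 0.130, y = 0.022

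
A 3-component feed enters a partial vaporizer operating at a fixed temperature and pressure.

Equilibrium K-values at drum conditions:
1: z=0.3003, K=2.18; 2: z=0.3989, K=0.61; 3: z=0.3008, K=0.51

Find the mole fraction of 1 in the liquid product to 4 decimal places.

x_1 = 0.2686

Newton iteration, β⁰ = 0.69:
  β = 0.6900: g = -0.24021, g' = -0.4055 → β = 0.0976
  β = 0.0976: g = 0.00125, g' = -0.4815 → β = 0.1002
Converged at β = 0.1002.
Compositions from xᵢ = zᵢ/(1+β(Kᵢ−1)), yᵢ = Kᵢxᵢ:
  1: x = 0.2686, y = 0.5855
  2: x = 0.4151, y = 0.2532
  3: x = 0.3163, y = 0.1613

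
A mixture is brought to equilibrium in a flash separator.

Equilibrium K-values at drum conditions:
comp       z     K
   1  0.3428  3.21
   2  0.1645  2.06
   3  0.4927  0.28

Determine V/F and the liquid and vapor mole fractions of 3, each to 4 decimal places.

V/F = 0.4247, x_3 = 0.7097, y_3 = 0.1987

Newton iteration, V/F⁰ = 0.63:
  V/F = 0.6300: g = -0.22801, g' = -1.2145 → V/F = 0.4423
  V/F = 0.4423: g = -0.01864, g' = -1.0637 → V/F = 0.4247
Converged at V/F = 0.4247.
Compositions from xᵢ = zᵢ/(1+V/F(Kᵢ−1)), yᵢ = Kᵢxᵢ:
  1: x = 0.1768, y = 0.5676
  2: x = 0.1134, y = 0.2337
  3: x = 0.7097, y = 0.1987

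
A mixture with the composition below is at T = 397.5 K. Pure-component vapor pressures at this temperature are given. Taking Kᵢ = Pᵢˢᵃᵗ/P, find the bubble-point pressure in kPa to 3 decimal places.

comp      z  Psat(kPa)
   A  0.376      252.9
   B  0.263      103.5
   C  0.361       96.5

At the bubble point ψ → 0, so ΣzᵢKᵢ = 1 with Kᵢ = Pᵢˢᵃᵗ/P ⇒ P = ΣzᵢPᵢˢᵃᵗ.
P = 0.376·252.9 + 0.263·103.5 + 0.361·96.5 = 157.147 kPa

Pbub = 157.147 kPa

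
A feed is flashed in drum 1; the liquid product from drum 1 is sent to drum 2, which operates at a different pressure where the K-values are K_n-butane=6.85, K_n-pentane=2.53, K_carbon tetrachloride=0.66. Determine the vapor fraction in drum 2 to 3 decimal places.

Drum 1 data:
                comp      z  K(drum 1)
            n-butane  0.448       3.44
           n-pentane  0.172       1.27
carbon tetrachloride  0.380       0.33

V/F (drum 2) = 0.700

Drum 1:
Newton iteration, ψ₁⁰ = 0.5:
  ψ₁ = 0.500: g = 0.1505, g' = -0.937 → ψ₁ = 0.661
  ψ₁ = 0.661: g = 0.0011, g' = -0.949 → ψ₁ = 0.662
Converged at ψ₁ = 0.662.
Drum-1 compositions:
  n-butane: x = 0.171, y = 0.589
  n-pentane: x = 0.146, y = 0.185
  carbon tetrachloride: x = 0.683, y = 0.225
Drum-2 feed = drum-1 liquid: z₂ = (0.1713, 0.1459, 0.6827).
Drum 2:
Material balance + equilibrium reduce to Σ zᵢ(Kᵢ−1)/(1+ψ₂(Kᵢ−1)) = 0.
Check two-phase: ΣzᵢKᵢ = 1.993 > 1 and Σzᵢ/Kᵢ = 1.117 > 1, so g(0) = 0.993 > 0 and g(1) = -0.117 < 0.
Newton–Raphson from ψ₂ = 0.5:
  ψ₂ = 0.500: g = 0.1022, g' = -0.605 → ψ₂ = 0.669
  ψ₂ = 0.669: g = 0.0139, g' = -0.459 → ψ₂ = 0.699
  ψ₂ = 0.699: g = 0.0003, g' = -0.442 → ψ₂ = 0.700
Converged at ψ₂ = 0.700.
  n-butane: x = 0.034, y = 0.230
  n-pentane: x = 0.070, y = 0.178
  carbon tetrachloride: x = 0.896, y = 0.591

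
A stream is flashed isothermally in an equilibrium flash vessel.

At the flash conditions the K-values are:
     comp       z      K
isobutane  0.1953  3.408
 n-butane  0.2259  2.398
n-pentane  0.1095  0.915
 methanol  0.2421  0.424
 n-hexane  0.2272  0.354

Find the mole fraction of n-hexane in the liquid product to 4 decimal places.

Iterate (Newton) starting at ψ = 0.5:
  ψ = 0.5000: g = -0.02312, g' = -0.7523 → ψ = 0.4693
  ψ = 0.4693: g = 0.00007, g' = -0.7576 → ψ = 0.4694
Converged at ψ = 0.4694.
Compositions from xᵢ = zᵢ/(1+ψ(Kᵢ−1)), yᵢ = Kᵢxᵢ:
  isobutane: x = 0.0917, y = 0.3124
  n-butane: x = 0.1364, y = 0.3271
  n-pentane: x = 0.1141, y = 0.1044
  methanol: x = 0.3318, y = 0.1407
  n-hexane: x = 0.3261, y = 0.1154

x_n-hexane = 0.3261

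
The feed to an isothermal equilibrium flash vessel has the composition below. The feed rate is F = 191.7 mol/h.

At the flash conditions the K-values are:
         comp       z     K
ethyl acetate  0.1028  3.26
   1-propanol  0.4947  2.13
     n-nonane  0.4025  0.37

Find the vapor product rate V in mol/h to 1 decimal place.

Material balance + equilibrium reduce to Σ zᵢ(Kᵢ−1)/(1+V/F(Kᵢ−1)) = 0.
g(0) = ΣzᵢKᵢ − 1 = 0.5378 and g(1) = 1 − Σzᵢ/Kᵢ = -0.3516, so a root lies in (0, 1).
Newton iteration, V/F⁰ = 0.5:
  V/F = 0.5000: g = 0.09609, g' = -0.7141 → V/F = 0.6346
  V/F = 0.6346: g = -0.00145, g' = -0.7463 → V/F = 0.6326
Converged at V/F = 0.6326.
Then V = V/F·F = 0.6326·191.7 = 121.3 mol/h and L = F − V = 70.4 mol/h.

V = 121.3 mol/h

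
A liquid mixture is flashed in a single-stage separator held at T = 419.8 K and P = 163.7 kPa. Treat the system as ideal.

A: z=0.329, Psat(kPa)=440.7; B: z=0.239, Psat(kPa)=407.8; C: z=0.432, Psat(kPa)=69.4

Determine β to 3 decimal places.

β = 0.717

Raoult's law: Kᵢ = Pᵢˢᵃᵗ/P = Pᵢˢᵃᵗ/163.7.
  K_A = 440.7/163.7 = 2.69212, K_B = 407.8/163.7 = 2.49114, K_C = 69.4/163.7 = 0.42395
Newton iteration, β⁰ = 0.5:
  β = 0.500: g = 0.1562, g' = -0.734 → β = 0.713
  β = 0.713: g = 0.0028, g' = -0.731 → β = 0.717
Converged at β = 0.717.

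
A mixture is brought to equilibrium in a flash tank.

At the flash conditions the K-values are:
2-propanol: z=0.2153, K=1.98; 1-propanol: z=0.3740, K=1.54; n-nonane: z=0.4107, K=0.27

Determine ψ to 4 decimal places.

ψ = 0.2143

Newton iteration, ψ⁰ = 0.5:
  ψ = 0.5000: g = -0.17151, g' = -0.7035 → ψ = 0.2562
  ψ = 0.2562: g = -0.02272, g' = -0.5474 → ψ = 0.2147
  ψ = 0.2147: g = -0.00024, g' = -0.5365 → ψ = 0.2143
Converged at ψ = 0.2143.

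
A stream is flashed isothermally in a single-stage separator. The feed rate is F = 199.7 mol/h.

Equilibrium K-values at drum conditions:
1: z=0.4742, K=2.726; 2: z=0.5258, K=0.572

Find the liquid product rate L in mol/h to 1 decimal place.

L = 39.3 mol/h

Material balance + equilibrium reduce to Σ zᵢ(Kᵢ−1)/(1+ψ(Kᵢ−1)) = 0.
Check two-phase: ΣzᵢKᵢ = 1.5934 > 1 and Σzᵢ/Kᵢ = 1.0932 > 1, so g(0) = 0.5934 > 0 and g(1) = -0.0932 < 0.
Binary case is linear: z₁(K₁−1)(1+ψ(K₂−1)) + z₂(K₂−1)(1+ψ(K₁−1)) = 0
⇒ ψ = [z₁(K₁−1)+z₂(K₂−1)] / [−(K₁−1)(K₂−1)] = 0.59343/0.73873 = 0.8033
Then V = ψ·F = 0.8033·199.7 = 160.4 mol/h and L = F − V = 39.3 mol/h.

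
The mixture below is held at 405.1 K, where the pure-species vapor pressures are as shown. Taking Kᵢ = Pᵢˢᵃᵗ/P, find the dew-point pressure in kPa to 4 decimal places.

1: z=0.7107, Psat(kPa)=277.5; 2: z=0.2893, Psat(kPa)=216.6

At the dew point ψ → 1, so Σzᵢ/Kᵢ = 1 with Kᵢ = Pᵢˢᵃᵗ/P ⇒ 1/P = Σzᵢ/Pᵢˢᵃᵗ.
1/P = 0.7107/277.5 + 0.2893/216.6 = 0.0038967 ⇒ P = 256.6259 kPa

Pdew = 256.6259 kPa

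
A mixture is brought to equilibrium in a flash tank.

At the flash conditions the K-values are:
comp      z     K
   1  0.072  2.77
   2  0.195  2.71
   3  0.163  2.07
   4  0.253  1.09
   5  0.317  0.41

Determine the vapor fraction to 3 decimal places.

Let ψ = V/F and solve Σ zᵢ(Kᵢ−1)/(1+ψ(Kᵢ−1)) = 0.
g(0) = ΣzᵢKᵢ − 1 = 0.471 and g(1) = 1 − Σzᵢ/Kᵢ = -0.182, so a root lies in (0, 1).
Newton–Raphson from ψ = 0.5:
  ψ = 0.500: g = 0.1175, g' = -0.532 → ψ = 0.721
  ψ = 0.721: g = -0.0002, g' = -0.553 → ψ = 0.720
Converged at ψ = 0.720.

ψ = 0.720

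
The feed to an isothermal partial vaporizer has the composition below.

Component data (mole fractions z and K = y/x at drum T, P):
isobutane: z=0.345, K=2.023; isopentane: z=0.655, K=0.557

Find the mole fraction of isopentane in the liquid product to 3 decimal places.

x_isopentane = 0.698

Rachford–Rice: g(V/F) = Σ zᵢ(Kᵢ−1)/(1+V/F(Kᵢ−1)) = 0.
Check two-phase: ΣzᵢKᵢ = 1.063 > 1 and Σzᵢ/Kᵢ = 1.346 > 1, so g(0) = 0.063 > 0 and g(1) = -0.346 < 0.
Newton–Raphson from V/F = 0.5:
  V/F = 0.500: g = -0.1392, g' = -0.370 → V/F = 0.124
  V/F = 0.124: g = 0.0062, g' = -0.428 → V/F = 0.138
  V/F = 0.138: g = 0.0000, g' = -0.423 → V/F = 0.139
Converged at V/F = 0.139.
Compositions from xᵢ = zᵢ/(1+V/F(Kᵢ−1)), yᵢ = Kᵢxᵢ:
  isobutane: x = 0.302, y = 0.611
  isopentane: x = 0.698, y = 0.389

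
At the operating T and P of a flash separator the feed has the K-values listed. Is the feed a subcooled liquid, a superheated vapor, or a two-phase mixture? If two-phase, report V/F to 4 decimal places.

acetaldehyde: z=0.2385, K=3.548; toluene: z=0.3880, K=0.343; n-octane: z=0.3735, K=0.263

two-phase, V/F = 0.0437

ΣzᵢKᵢ = 1.0775; Σzᵢ/Kᵢ = 2.6186.
Both exceed 1, so a two-phase solution exists.
Iterate (Newton) starting at ψ = 0.5:
  ψ = 0.5000: g = -0.54828, g' = -1.1796 → ψ = 0.0352
  ψ = 0.0352: g = 0.01415, g' = -1.6934 → ψ = 0.0435
  ψ = 0.0435: g = 0.00019, g' = -1.6486 → ψ = 0.0437
Converged at ψ = 0.0437.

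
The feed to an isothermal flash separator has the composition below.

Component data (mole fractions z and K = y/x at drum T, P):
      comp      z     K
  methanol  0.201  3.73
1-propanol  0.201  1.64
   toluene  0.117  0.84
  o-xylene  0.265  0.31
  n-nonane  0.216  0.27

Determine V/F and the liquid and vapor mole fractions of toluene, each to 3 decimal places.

Rachford–Rice: g(V/F) = Σ zᵢ(Kᵢ−1)/(1+V/F(Kᵢ−1)) = 0.
Check two-phase: ΣzᵢKᵢ = 1.318 > 1 and Σzᵢ/Kᵢ = 1.971 > 1, so g(0) = 0.318 > 0 and g(1) = -0.971 < 0.
Iterate (Newton) starting at V/F = 0.3:
  V/F = 0.300: g = -0.0426, g' = -0.903 → V/F = 0.253
  V/F = 0.253: g = 0.0009, g' = -0.947 → V/F = 0.254
Converged at V/F = 0.254.
Compositions from xᵢ = zᵢ/(1+V/F(Kᵢ−1)), yᵢ = Kᵢxᵢ:
  methanol: x = 0.119, y = 0.443
  1-propanol: x = 0.173, y = 0.284
  toluene: x = 0.122, y = 0.102
  o-xylene: x = 0.321, y = 0.100
  n-nonane: x = 0.265, y = 0.072

V/F = 0.254, x_toluene = 0.122, y_toluene = 0.102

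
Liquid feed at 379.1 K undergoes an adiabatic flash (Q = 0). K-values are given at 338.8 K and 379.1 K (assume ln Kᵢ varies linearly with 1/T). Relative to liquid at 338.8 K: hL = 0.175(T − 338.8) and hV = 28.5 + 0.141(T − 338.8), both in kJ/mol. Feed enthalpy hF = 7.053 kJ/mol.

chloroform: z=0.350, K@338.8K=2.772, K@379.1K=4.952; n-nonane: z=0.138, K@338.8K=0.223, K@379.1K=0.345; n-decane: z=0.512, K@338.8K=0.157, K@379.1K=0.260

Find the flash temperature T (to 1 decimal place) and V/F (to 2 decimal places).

T = 352.1 K, V/F = 0.17

Adiabatic flash: solve Rachford–Rice at each trial T, then check hF = ψ·hV(T) + (1−ψ)·hL(T).
  T = 338.8 K: K = (2.772, 0.223, 0.157), RR gives ψ = 0.055, H_out = 1.578 kJ/mol
  T = 379.1 K: K = (4.952, 0.345, 0.260), RR gives ψ = 0.320, H_out = 15.734 kJ/mol
  T = 359.0 K: K = (3.769, 0.281, 0.205), RR gives ψ = 0.214, H_out = 9.500 kJ/mol
  T = 348.9 K: K = (3.246, 0.251, 0.180), RR gives ψ = 0.145, H_out = 5.864 kJ/mol
  T = 353.9 K: K = (3.499, 0.266, 0.192), RR gives ψ = 0.182, H_out = 7.725 kJ/mol
  T = 351.4 K: K = (3.371, 0.258, 0.186), RR gives ψ = 0.164, H_out = 6.811 kJ/mol
  T = 352.6 K: K = (3.432, 0.262, 0.189), RR gives ψ = 0.173, H_out = 7.254 kJ/mol
Linear interpolation between T = 351.4 (H_out = 6.811) and T = 352.6 (H_out = 7.254) on hF = 7.053 gives T ≈ 352.1 K, at which ψ = 0.17.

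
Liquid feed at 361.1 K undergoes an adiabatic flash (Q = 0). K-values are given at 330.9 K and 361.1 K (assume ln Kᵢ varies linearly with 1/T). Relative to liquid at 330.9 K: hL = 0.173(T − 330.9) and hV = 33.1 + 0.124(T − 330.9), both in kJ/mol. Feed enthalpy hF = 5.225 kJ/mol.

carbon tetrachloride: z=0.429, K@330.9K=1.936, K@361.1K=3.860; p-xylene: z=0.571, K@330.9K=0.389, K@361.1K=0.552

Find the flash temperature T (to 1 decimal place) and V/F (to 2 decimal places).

T = 332.5 K, V/F = 0.15

Adiabatic flash: solve Rachford–Rice at each trial T, then check hF = ψ·hV(T) + (1−ψ)·hL(T).
  T = 330.9 K: K = (1.936, 0.389), RR gives ψ = 0.092, H_out = 3.048 kJ/mol
  T = 361.1 K: K = (3.860, 0.552), RR gives ψ = 0.758, H_out = 29.191 kJ/mol
  T = 346.0 K: K = (2.775, 0.467), RR gives ψ = 0.483, H_out = 18.246 kJ/mol
  T = 338.4 K: K = (2.324, 0.427), RR gives ψ = 0.317, H_out = 11.684 kJ/mol
  T = 334.6 K: K = (2.121, 0.407), RR gives ψ = 0.215, H_out = 7.703 kJ/mol
  T = 332.8 K: K = (2.029, 0.398), RR gives ψ = 0.158, H_out = 5.557 kJ/mol
Linear interpolation between T = 330.9 (H_out = 3.048) and T = 332.8 (H_out = 5.557) on hF = 5.225 gives T ≈ 332.5 K, at which ψ = 0.15.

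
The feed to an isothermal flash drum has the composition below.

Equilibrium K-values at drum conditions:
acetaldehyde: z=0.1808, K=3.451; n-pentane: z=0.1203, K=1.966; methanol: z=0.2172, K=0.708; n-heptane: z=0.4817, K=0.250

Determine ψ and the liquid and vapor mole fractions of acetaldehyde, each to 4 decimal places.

ψ = 0.1053, x_acetaldehyde = 0.1437, y_acetaldehyde = 0.4959

Material balance + equilibrium reduce to Σ zᵢ(Kᵢ−1)/(1+ψ(Kᵢ−1)) = 0.
g(0) = ΣzᵢKᵢ − 1 = 0.1347 and g(1) = 1 − Σzᵢ/Kᵢ = -1.3472, so a root lies in (0, 1).
Newton iteration, ψ⁰ = 0.5:
  ψ = 0.5000: g = -0.37482, g' = -0.9894 → ψ = 0.1212
  ψ = 0.1212: g = -0.01742, g' = -1.0834 → ψ = 0.1051
  ψ = 0.1051: g = 0.00028, g' = -1.1183 → ψ = 0.1053
Converged at ψ = 0.1053.
Compositions from xᵢ = zᵢ/(1+ψ(Kᵢ−1)), yᵢ = Kᵢxᵢ:
  acetaldehyde: x = 0.1437, y = 0.4959
  n-pentane: x = 0.1092, y = 0.2147
  methanol: x = 0.2241, y = 0.1587
  n-heptane: x = 0.5230, y = 0.1308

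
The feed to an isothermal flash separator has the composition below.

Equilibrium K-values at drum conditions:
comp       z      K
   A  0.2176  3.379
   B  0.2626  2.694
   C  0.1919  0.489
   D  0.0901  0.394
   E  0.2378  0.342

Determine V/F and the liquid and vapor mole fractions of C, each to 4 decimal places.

Rachford–Rice: g(V/F) = Σ zᵢ(Kᵢ−1)/(1+V/F(Kᵢ−1)) = 0.
g(0) = ΣzᵢKᵢ − 1 = 0.6534 and g(1) = 1 − Σzᵢ/Kᵢ = -0.4783, so a root lies in (0, 1).
Iterate (Newton) starting at V/F = 0.31:
  V/F = 0.3100: g = 0.20930, g' = -1.0153 → V/F = 0.5161
  V/F = 0.5161: g = 0.02011, g' = -0.8612 → V/F = 0.5395
Converged at V/F = 0.5395.
Compositions from xᵢ = zᵢ/(1+V/F(Kᵢ−1)), yᵢ = Kᵢxᵢ:
  A: x = 0.0953, y = 0.3220
  B: x = 0.1372, y = 0.3696
  C: x = 0.2649, y = 0.1296
  D: x = 0.1339, y = 0.0527
  E: x = 0.3687, y = 0.1261

V/F = 0.5395, x_C = 0.2649, y_C = 0.1296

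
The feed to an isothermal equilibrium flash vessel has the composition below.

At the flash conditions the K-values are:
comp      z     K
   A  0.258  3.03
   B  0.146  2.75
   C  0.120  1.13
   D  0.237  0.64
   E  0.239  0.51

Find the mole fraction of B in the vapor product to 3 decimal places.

Rachford–Rice: g(β) = Σ zᵢ(Kᵢ−1)/(1+β(Kᵢ−1)) = 0.
Feasibility: ΣzᵢKᵢ = 1.592, Σzᵢ/Kᵢ = 1.083 — both > 1, two phases present.
Newton iteration, β⁰ = 0.65:
  β = 0.650: g = 0.0765, g' = -0.473 → β = 0.812
  β = 0.812: g = 0.0025, g' = -0.449 → β = 0.817
Converged at β = 0.817.
Compositions from xᵢ = zᵢ/(1+β(Kᵢ−1)), yᵢ = Kᵢxᵢ:
  A: x = 0.097, y = 0.294
  B: x = 0.060, y = 0.165
  C: x = 0.108, y = 0.123
  D: x = 0.336, y = 0.215
  E: x = 0.399, y = 0.203

y_B = 0.165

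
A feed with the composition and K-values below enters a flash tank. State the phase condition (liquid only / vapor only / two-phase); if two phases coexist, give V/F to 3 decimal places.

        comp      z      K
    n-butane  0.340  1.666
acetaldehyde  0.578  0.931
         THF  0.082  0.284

ΣzᵢKᵢ = 1.128; Σzᵢ/Kᵢ = 1.114.
Both exceed 1, so a two-phase solution exists.
Let ψ = V/F and solve Σ zᵢ(Kᵢ−1)/(1+ψ(Kᵢ−1)) = 0.
Iterate (Newton) starting at ψ = 0.32:
  ψ = 0.320: g = 0.0697, g' = -0.176 → ψ = 0.716
  ψ = 0.716: g = -0.0091, g' = -0.249 → ψ = 0.679
  ψ = 0.679: g = -0.0003, g' = -0.234 → ψ = 0.678
Converged at ψ = 0.678.

two-phase, V/F = 0.678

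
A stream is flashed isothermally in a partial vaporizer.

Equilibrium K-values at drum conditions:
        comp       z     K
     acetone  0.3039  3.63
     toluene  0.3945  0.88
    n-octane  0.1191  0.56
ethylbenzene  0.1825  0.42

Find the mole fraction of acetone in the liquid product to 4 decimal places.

x_acetone = 0.1121

Newton–Raphson from ψ = 0.32:
  ψ = 0.3200: g = 0.19381, g' = -0.7497 → ψ = 0.5785
  ψ = 0.5785: g = 0.03651, g' = -0.5177 → ψ = 0.6490
  ψ = 0.6490: g = 0.00082, g' = -0.4966 → ψ = 0.6507
Converged at ψ = 0.6507.
Compositions from xᵢ = zᵢ/(1+ψ(Kᵢ−1)), yᵢ = Kᵢxᵢ:
  acetone: x = 0.1121, y = 0.4069
  toluene: x = 0.4279, y = 0.3766
  n-octane: x = 0.1669, y = 0.0935
  ethylbenzene: x = 0.2931, y = 0.1231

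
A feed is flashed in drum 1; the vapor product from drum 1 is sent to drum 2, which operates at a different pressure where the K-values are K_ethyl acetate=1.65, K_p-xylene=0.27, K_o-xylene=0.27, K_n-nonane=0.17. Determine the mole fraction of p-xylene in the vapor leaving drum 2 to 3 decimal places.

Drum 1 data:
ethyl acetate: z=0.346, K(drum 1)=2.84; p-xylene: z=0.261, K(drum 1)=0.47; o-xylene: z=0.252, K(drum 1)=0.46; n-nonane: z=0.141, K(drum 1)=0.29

Drum 1:
Material balance + equilibrium reduce to Σ zᵢ(Kᵢ−1)/(1+ψ₁(Kᵢ−1)) = 0.
Check two-phase: ΣzᵢKᵢ = 1.262 > 1 and Σzᵢ/Kᵢ = 1.711 > 1, so g(0) = 0.262 > 0 and g(1) = -0.711 < 0.
Newton iteration, ψ₁⁰ = 0.5:
  ψ₁ = 0.500: g = -0.1982, g' = -0.762 → ψ₁ = 0.240
  ψ₁ = 0.240: g = 0.0062, g' = -0.860 → ψ₁ = 0.247
Converged at ψ₁ = 0.247.
Drum-1 compositions:
  ethyl acetate: x = 0.238, y = 0.675
  p-xylene: x = 0.300, y = 0.141
  o-xylene: x = 0.291, y = 0.134
  n-nonane: x = 0.171, y = 0.050
Drum-2 feed = drum-1 vapor: z₂ = (0.6755, 0.1412, 0.1338, 0.0496).
Drum 2:
Material balance + equilibrium reduce to Σ zᵢ(Kᵢ−1)/(1+ψ₂(Kᵢ−1)) = 0.
g(0) = ΣzᵢKᵢ − 1 = 0.197 and g(1) = 1 − Σzᵢ/Kᵢ = -0.719, so a root lies in (0, 1).
Iterate (Newton) starting at ψ₂ = 0.49:
  ψ₂ = 0.490: g = -0.0488, g' = -0.616 → ψ₂ = 0.411
  ψ₂ = 0.411: g = -0.0026, g' = -0.555 → ψ₂ = 0.406
Converged at ψ₂ = 0.406.
  ethyl acetate: x = 0.534, y = 0.882
  p-xylene: x = 0.201, y = 0.054
  o-xylene: x = 0.190, y = 0.051
  n-nonane: x = 0.075, y = 0.013

y_p-xylene (drum 2) = 0.054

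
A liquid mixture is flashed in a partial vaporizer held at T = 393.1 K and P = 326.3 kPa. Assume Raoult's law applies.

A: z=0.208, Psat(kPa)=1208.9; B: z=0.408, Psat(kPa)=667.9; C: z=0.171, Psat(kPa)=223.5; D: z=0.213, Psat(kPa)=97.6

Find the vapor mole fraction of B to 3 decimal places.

Raoult's law: Kᵢ = Pᵢˢᵃᵗ/P = Pᵢˢᵃᵗ/326.3.
  K_A = 1208.9/326.3 = 3.70487, K_B = 667.9/326.3 = 2.04689, K_C = 223.5/326.3 = 0.68495, K_D = 97.6/326.3 = 0.29911
Rachford–Rice: g(β) = Σ zᵢ(Kᵢ−1)/(1+β(Kᵢ−1)) = 0.
Check two-phase: ΣzᵢKᵢ = 1.787 > 1 and Σzᵢ/Kᵢ = 1.217 > 1, so g(0) = 0.787 > 0 and g(1) = -0.217 < 0.
Newton iteration, β⁰ = 0.67:
  β = 0.670: g = 0.1014, g' = -0.746 → β = 0.806
  β = 0.806: g = -0.0066, g' = -0.865 → β = 0.798
Converged at β = 0.798.
Compositions from xᵢ = zᵢ/(1+β(Kᵢ−1)), yᵢ = Kᵢxᵢ:
  A: x = 0.066, y = 0.244
  B: x = 0.222, y = 0.455
  C: x = 0.228, y = 0.156
  D: x = 0.483, y = 0.145

y_B = 0.455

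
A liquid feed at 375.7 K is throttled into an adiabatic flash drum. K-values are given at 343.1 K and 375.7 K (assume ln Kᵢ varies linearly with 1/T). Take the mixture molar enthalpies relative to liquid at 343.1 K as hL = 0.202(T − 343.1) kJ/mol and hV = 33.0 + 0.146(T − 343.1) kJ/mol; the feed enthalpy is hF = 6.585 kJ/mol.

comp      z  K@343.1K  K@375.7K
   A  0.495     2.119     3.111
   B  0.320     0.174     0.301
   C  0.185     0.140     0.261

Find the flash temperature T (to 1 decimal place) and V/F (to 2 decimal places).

T = 346.4 K, V/F = 0.18

Adiabatic flash: solve Rachford–Rice at each trial T, then check hF = ψ·hV(T) + (1−ψ)·hL(T).
  T = 343.1 K: K = (2.119, 0.174, 0.140), RR gives ψ = 0.139, H_out = 4.589 kJ/mol
  T = 375.7 K: K = (3.111, 0.301, 0.261), RR gives ψ = 0.454, H_out = 20.743 kJ/mol
  T = 359.4 K: K = (2.590, 0.232, 0.194), RR gives ψ = 0.315, H_out = 13.405 kJ/mol
  T = 351.2 K: K = (2.347, 0.201, 0.165), RR gives ψ = 0.235, H_out = 9.272 kJ/mol
  T = 347.1 K: K = (2.230, 0.187, 0.152), RR gives ψ = 0.189, H_out = 6.997 kJ/mol
  T = 345.1 K: K = (2.174, 0.180, 0.146), RR gives ψ = 0.165, H_out = 5.819 kJ/mol
Linear interpolation between T = 345.1 (H_out = 5.819) and T = 347.1 (H_out = 6.997) on hF = 6.585 gives T ≈ 346.4 K, at which ψ = 0.18.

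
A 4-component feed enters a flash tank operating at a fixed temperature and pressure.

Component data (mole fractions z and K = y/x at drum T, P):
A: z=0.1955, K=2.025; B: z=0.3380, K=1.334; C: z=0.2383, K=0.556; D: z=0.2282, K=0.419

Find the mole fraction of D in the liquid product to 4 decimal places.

x_D = 0.2613

Rachford–Rice: g(ψ) = Σ zᵢ(Kᵢ−1)/(1+ψ(Kᵢ−1)) = 0.
Feasibility: ΣzᵢKᵢ = 1.0749, Σzᵢ/Kᵢ = 1.3231 — both > 1, two phases present.
Newton–Raphson from ψ = 0.5:
  ψ = 0.5000: g = -0.09364, g' = -0.3481 → ψ = 0.2310
  ψ = 0.2310: g = -0.00420, g' = -0.3279 → ψ = 0.2182
Converged at ψ = 0.2182.
Compositions from xᵢ = zᵢ/(1+ψ(Kᵢ−1)), yᵢ = Kᵢxᵢ:
  A: x = 0.1598, y = 0.3235
  B: x = 0.3150, y = 0.4203
  C: x = 0.2639, y = 0.1467
  D: x = 0.2613, y = 0.1095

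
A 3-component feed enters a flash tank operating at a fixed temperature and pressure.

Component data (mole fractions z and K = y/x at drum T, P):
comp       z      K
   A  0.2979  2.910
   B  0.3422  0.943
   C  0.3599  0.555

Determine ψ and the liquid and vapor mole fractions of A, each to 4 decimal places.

Newton–Raphson from ψ = 0.5:
  ψ = 0.5000: g = 0.06498, g' = -0.4034 → ψ = 0.6611
  ψ = 0.6611: g = 0.00430, g' = -0.3565 → ψ = 0.6731
  ψ = 0.6731: g = 0.00001, g' = -0.3545 → ψ = 0.6732
Converged at ψ = 0.6732.
Compositions from xᵢ = zᵢ/(1+ψ(Kᵢ−1)), yᵢ = Kᵢxᵢ:
  A: x = 0.1303, y = 0.3793
  B: x = 0.3559, y = 0.3356
  C: x = 0.5138, y = 0.2852

ψ = 0.6732, x_A = 0.1303, y_A = 0.3793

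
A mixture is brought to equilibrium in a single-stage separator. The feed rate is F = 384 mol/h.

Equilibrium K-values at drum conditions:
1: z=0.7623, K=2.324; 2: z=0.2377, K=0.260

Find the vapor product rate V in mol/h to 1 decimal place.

V = 326.6 mol/h

Binary case is linear: z₁(K₁−1)(1+ψ(K₂−1)) + z₂(K₂−1)(1+ψ(K₁−1)) = 0
⇒ ψ = [z₁(K₁−1)+z₂(K₂−1)] / [−(K₁−1)(K₂−1)] = 0.83339/0.97976 = 0.8506
Then V = ψ·F = 0.8506·384 = 326.6 mol/h and L = F − V = 57.4 mol/h.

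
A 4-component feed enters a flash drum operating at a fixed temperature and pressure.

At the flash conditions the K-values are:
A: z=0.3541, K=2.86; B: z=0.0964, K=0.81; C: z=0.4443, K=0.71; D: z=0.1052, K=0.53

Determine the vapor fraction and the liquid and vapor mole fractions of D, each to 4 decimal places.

ψ = 0.7881, x_D = 0.1671, y_D = 0.0886

Material balance + equilibrium reduce to Σ zᵢ(Kᵢ−1)/(1+ψ(Kᵢ−1)) = 0.
Feasibility: ΣzᵢKᵢ = 1.4620, Σzᵢ/Kᵢ = 1.0671 — both > 1, two phases present.
Newton–Raphson from ψ = 0.68:
  ψ = 0.6800: g = 0.03661, g' = -0.3516 → ψ = 0.7841
  ψ = 0.7841: g = 0.00131, g' = -0.3284 → ψ = 0.7881
Converged at ψ = 0.7881.
Compositions from xᵢ = zᵢ/(1+ψ(Kᵢ−1)), yᵢ = Kᵢxᵢ:
  A: x = 0.1436, y = 0.4107
  B: x = 0.1134, y = 0.0918
  C: x = 0.5759, y = 0.4089
  D: x = 0.1671, y = 0.0886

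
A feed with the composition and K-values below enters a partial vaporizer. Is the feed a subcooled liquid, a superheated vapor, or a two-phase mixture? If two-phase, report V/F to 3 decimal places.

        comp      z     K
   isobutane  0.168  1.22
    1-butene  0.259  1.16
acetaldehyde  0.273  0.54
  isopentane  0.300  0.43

ΣzᵢKᵢ = 0.782; Σzᵢ/Kᵢ = 1.564.
Since ΣzᵢKᵢ < 1 the mixture is below its bubble point — single liquid phase.

subcooled liquid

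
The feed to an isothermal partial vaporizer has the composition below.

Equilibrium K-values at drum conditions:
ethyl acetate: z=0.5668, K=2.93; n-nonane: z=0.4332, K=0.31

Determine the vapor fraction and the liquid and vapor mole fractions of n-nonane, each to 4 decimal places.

Let ψ = V/F and solve Σ zᵢ(Kᵢ−1)/(1+ψ(Kᵢ−1)) = 0.
Check two-phase: ΣzᵢKᵢ = 1.7950 > 1 and Σzᵢ/Kᵢ = 1.5909 > 1, so g(0) = 0.7950 > 0 and g(1) = -0.5909 < 0.
Newton iteration, ψ⁰ = 0.5:
  ψ = 0.5000: g = 0.10036, g' = -1.0275 → ψ = 0.5977
  ψ = 0.5977: g = -0.00071, g' = -1.0526 → ψ = 0.5970
Converged at ψ = 0.5970.
Compositions from xᵢ = zᵢ/(1+ψ(Kᵢ−1)), yᵢ = Kᵢxᵢ:
  ethyl acetate: x = 0.2634, y = 0.7716
  n-nonane: x = 0.7366, y = 0.2284

ψ = 0.5970, x_n-nonane = 0.7366, y_n-nonane = 0.2284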